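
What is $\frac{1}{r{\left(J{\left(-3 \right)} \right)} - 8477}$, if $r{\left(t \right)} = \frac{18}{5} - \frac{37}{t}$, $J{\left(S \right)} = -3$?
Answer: $- \frac{15}{126916} \approx -0.00011819$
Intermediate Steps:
$r{\left(t \right)} = \frac{18}{5} - \frac{37}{t}$ ($r{\left(t \right)} = 18 \cdot \frac{1}{5} - \frac{37}{t} = \frac{18}{5} - \frac{37}{t}$)
$\frac{1}{r{\left(J{\left(-3 \right)} \right)} - 8477} = \frac{1}{\left(\frac{18}{5} - \frac{37}{-3}\right) - 8477} = \frac{1}{\left(\frac{18}{5} - - \frac{37}{3}\right) - 8477} = \frac{1}{\left(\frac{18}{5} + \frac{37}{3}\right) - 8477} = \frac{1}{\frac{239}{15} - 8477} = \frac{1}{- \frac{126916}{15}} = - \frac{15}{126916}$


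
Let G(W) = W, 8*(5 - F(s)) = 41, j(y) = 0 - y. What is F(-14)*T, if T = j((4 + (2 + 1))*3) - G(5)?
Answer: 13/4 ≈ 3.2500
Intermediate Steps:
j(y) = -y
F(s) = -1/8 (F(s) = 5 - 1/8*41 = 5 - 41/8 = -1/8)
T = -26 (T = -(4 + (2 + 1))*3 - 1*5 = -(4 + 3)*3 - 5 = -7*3 - 5 = -1*21 - 5 = -21 - 5 = -26)
F(-14)*T = -1/8*(-26) = 13/4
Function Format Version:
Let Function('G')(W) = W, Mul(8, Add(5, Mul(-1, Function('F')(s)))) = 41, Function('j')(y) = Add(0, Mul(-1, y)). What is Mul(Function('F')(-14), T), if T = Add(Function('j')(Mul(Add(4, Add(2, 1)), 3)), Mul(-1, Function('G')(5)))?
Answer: Rational(13, 4) ≈ 3.2500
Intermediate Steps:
Function('j')(y) = Mul(-1, y)
Function('F')(s) = Rational(-1, 8) (Function('F')(s) = Add(5, Mul(Rational(-1, 8), 41)) = Add(5, Rational(-41, 8)) = Rational(-1, 8))
T = -26 (T = Add(Mul(-1, Mul(Add(4, Add(2, 1)), 3)), Mul(-1, 5)) = Add(Mul(-1, Mul(Add(4, 3), 3)), -5) = Add(Mul(-1, Mul(7, 3)), -5) = Add(Mul(-1, 21), -5) = Add(-21, -5) = -26)
Mul(Function('F')(-14), T) = Mul(Rational(-1, 8), -26) = Rational(13, 4)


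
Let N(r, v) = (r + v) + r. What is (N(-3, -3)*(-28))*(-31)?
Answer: -7812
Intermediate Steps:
N(r, v) = v + 2*r
(N(-3, -3)*(-28))*(-31) = ((-3 + 2*(-3))*(-28))*(-31) = ((-3 - 6)*(-28))*(-31) = -9*(-28)*(-31) = 252*(-31) = -7812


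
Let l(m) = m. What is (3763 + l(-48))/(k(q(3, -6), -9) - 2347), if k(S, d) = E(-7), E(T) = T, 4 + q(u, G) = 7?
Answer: -3715/2354 ≈ -1.5782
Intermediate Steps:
q(u, G) = 3 (q(u, G) = -4 + 7 = 3)
k(S, d) = -7
(3763 + l(-48))/(k(q(3, -6), -9) - 2347) = (3763 - 48)/(-7 - 2347) = 3715/(-2354) = 3715*(-1/2354) = -3715/2354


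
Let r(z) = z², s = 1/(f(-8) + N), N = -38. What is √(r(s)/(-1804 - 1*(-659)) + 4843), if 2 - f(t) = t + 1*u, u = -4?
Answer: √3657193386055/27480 ≈ 69.592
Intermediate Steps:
f(t) = 6 - t (f(t) = 2 - (t + 1*(-4)) = 2 - (t - 4) = 2 - (-4 + t) = 2 + (4 - t) = 6 - t)
s = -1/24 (s = 1/((6 - 1*(-8)) - 38) = 1/((6 + 8) - 38) = 1/(14 - 38) = 1/(-24) = -1/24 ≈ -0.041667)
√(r(s)/(-1804 - 1*(-659)) + 4843) = √((-1/24)²/(-1804 - 1*(-659)) + 4843) = √(1/(576*(-1804 + 659)) + 4843) = √((1/576)/(-1145) + 4843) = √((1/576)*(-1/1145) + 4843) = √(-1/659520 + 4843) = √(3194055359/659520) = √3657193386055/27480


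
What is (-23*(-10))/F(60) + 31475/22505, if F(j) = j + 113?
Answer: 2124265/778673 ≈ 2.7281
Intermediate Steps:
F(j) = 113 + j
(-23*(-10))/F(60) + 31475/22505 = (-23*(-10))/(113 + 60) + 31475/22505 = 230/173 + 31475*(1/22505) = 230*(1/173) + 6295/4501 = 230/173 + 6295/4501 = 2124265/778673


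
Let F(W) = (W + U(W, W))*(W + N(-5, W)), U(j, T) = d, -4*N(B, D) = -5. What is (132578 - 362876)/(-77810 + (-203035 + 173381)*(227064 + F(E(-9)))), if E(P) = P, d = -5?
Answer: 76766/2245550375 ≈ 3.4186e-5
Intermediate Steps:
N(B, D) = 5/4 (N(B, D) = -¼*(-5) = 5/4)
U(j, T) = -5
F(W) = (-5 + W)*(5/4 + W) (F(W) = (W - 5)*(W + 5/4) = (-5 + W)*(5/4 + W))
(132578 - 362876)/(-77810 + (-203035 + 173381)*(227064 + F(E(-9)))) = (132578 - 362876)/(-77810 + (-203035 + 173381)*(227064 + (-25/4 + (-9)² - 15/4*(-9)))) = -230298/(-77810 - 29654*(227064 + (-25/4 + 81 + 135/4))) = -230298/(-77810 - 29654*(227064 + 217/2)) = -230298/(-77810 - 29654*454345/2) = -230298/(-77810 - 6736573315) = -230298/(-6736651125) = -230298*(-1/6736651125) = 76766/2245550375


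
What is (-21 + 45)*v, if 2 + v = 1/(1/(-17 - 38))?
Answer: -1368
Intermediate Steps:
v = -57 (v = -2 + 1/(1/(-17 - 38)) = -2 + 1/(1/(-55)) = -2 + 1/(-1/55) = -2 - 55 = -57)
(-21 + 45)*v = (-21 + 45)*(-57) = 24*(-57) = -1368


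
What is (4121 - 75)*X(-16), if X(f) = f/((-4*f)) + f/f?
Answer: 6069/2 ≈ 3034.5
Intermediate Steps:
X(f) = ¾ (X(f) = f*(-1/(4*f)) + 1 = -¼ + 1 = ¾)
(4121 - 75)*X(-16) = (4121 - 75)*(¾) = 4046*(¾) = 6069/2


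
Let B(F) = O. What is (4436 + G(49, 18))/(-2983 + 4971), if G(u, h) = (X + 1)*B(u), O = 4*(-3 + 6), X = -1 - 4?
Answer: 1097/497 ≈ 2.2072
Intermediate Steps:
X = -5
O = 12 (O = 4*3 = 12)
B(F) = 12
G(u, h) = -48 (G(u, h) = (-5 + 1)*12 = -4*12 = -48)
(4436 + G(49, 18))/(-2983 + 4971) = (4436 - 48)/(-2983 + 4971) = 4388/1988 = 4388*(1/1988) = 1097/497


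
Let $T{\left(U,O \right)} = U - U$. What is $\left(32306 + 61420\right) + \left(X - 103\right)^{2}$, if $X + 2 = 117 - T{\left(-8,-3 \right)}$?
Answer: $93870$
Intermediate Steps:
$T{\left(U,O \right)} = 0$
$X = 115$ ($X = -2 + \left(117 - 0\right) = -2 + \left(117 + 0\right) = -2 + 117 = 115$)
$\left(32306 + 61420\right) + \left(X - 103\right)^{2} = \left(32306 + 61420\right) + \left(115 - 103\right)^{2} = 93726 + 12^{2} = 93726 + 144 = 93870$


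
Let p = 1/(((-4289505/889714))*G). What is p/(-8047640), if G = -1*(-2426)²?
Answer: -444857/101584469366853831600 ≈ -4.3792e-15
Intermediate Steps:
G = -5885476 (G = -1*5885476 = -5885476)
p = 444857/12622889364690 (p = 1/(-4289505/889714*(-5885476)) = -1/5885476/(-4289505*1/889714) = -1/5885476/(-4289505/889714) = -889714/4289505*(-1/5885476) = 444857/12622889364690 ≈ 3.5242e-8)
p/(-8047640) = (444857/12622889364690)/(-8047640) = (444857/12622889364690)*(-1/8047640) = -444857/101584469366853831600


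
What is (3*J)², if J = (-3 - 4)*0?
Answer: 0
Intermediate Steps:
J = 0 (J = -7*0 = 0)
(3*J)² = (3*0)² = 0² = 0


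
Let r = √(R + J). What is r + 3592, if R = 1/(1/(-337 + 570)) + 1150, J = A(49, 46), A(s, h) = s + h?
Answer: 3592 + √1478 ≈ 3630.4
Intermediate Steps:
A(s, h) = h + s
J = 95 (J = 46 + 49 = 95)
R = 1383 (R = 1/(1/233) + 1150 = 233 + 1150 = 1383)
r = √1478 (r = √(1383 + 95) = √1478 ≈ 38.445)
r + 3592 = √1478 + 3592 = 3592 + √1478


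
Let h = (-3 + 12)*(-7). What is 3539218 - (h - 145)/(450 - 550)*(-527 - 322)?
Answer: 88524598/25 ≈ 3.5410e+6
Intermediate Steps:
h = -63 (h = 9*(-7) = -63)
3539218 - (h - 145)/(450 - 550)*(-527 - 322) = 3539218 - (-63 - 145)/(450 - 550)*(-527 - 322) = 3539218 - (-208/(-100))*(-849) = 3539218 - (-208*(-1/100))*(-849) = 3539218 - 52*(-849)/25 = 3539218 - 1*(-44148/25) = 3539218 + 44148/25 = 88524598/25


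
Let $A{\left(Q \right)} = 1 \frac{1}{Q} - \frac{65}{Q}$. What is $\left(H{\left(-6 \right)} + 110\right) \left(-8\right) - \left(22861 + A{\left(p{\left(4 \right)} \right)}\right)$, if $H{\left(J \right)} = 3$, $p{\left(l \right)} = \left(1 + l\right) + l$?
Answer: $- \frac{213821}{9} \approx -23758.0$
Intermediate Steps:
$p{\left(l \right)} = 1 + 2 l$
$A{\left(Q \right)} = - \frac{64}{Q}$ ($A{\left(Q \right)} = \frac{1}{Q} - \frac{65}{Q} = - \frac{64}{Q}$)
$\left(H{\left(-6 \right)} + 110\right) \left(-8\right) - \left(22861 + A{\left(p{\left(4 \right)} \right)}\right) = \left(3 + 110\right) \left(-8\right) - \left(22861 - \frac{64}{1 + 2 \cdot 4}\right) = 113 \left(-8\right) - \left(22861 - \frac{64}{1 + 8}\right) = -904 - \left(22861 - \frac{64}{9}\right) = -904 - \frac{205685}{9} = - \frac{213821}{9}$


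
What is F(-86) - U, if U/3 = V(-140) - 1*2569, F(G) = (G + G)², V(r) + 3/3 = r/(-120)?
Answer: 74581/2 ≈ 37291.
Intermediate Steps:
V(r) = -1 - r/120 (V(r) = -1 + r/(-120) = -1 + r*(-1/120) = -1 - r/120)
F(G) = 4*G² (F(G) = (2*G)² = 4*G²)
U = -15413/2 (U = 3*((-1 - 1/120*(-140)) - 1*2569) = 3*((-1 + 7/6) - 2569) = 3*(⅙ - 2569) = 3*(-15413/6) = -15413/2 ≈ -7706.5)
F(-86) - U = 4*(-86)² - 1*(-15413/2) = 4*7396 + 15413/2 = 29584 + 15413/2 = 74581/2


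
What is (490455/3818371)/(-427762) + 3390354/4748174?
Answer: 2768822995892829669/3877724535075914074 ≈ 0.71403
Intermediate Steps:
(490455/3818371)/(-427762) + 3390354/4748174 = (490455*(1/3818371))*(-1/427762) + 3390354*(1/4748174) = (490455/3818371)*(-1/427762) + 1695177/2374087 = -490455/1633354015702 + 1695177/2374087 = 2768822995892829669/3877724535075914074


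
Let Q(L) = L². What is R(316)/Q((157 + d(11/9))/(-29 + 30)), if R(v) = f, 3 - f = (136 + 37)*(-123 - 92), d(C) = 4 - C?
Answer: 1506519/1033922 ≈ 1.4571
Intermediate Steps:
f = 37198 (f = 3 - (136 + 37)*(-123 - 92) = 3 - 173*(-215) = 3 - 1*(-37195) = 3 + 37195 = 37198)
R(v) = 37198
R(316)/Q((157 + d(11/9))/(-29 + 30)) = 37198/(((157 + (4 - 11/9))/(-29 + 30))²) = 37198/(((157 + (4 - 11/9))/1)²) = 37198/(((157 + (4 - 1*11/9))*1)²) = 37198/(((157 + (4 - 11/9))*1)²) = 37198/(((157 + 25/9)*1)²) = 37198/(((1438/9)*1)²) = 37198/((1438/9)²) = 37198/(2067844/81) = 37198*(81/2067844) = 1506519/1033922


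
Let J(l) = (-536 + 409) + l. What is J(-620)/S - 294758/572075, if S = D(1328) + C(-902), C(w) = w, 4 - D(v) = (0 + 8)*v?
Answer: -424123093/941635450 ≈ -0.45041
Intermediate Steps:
D(v) = 4 - 8*v (D(v) = 4 - (0 + 8)*v = 4 - 8*v)
J(l) = -127 + l
S = -11522 (S = (4 - 8*1328) - 902 = (4 - 10624) - 902 = -10620 - 902 = -11522)
J(-620)/S - 294758/572075 = (-127 - 620)/(-11522) - 294758/572075 = -747*(-1/11522) - 294758*1/572075 = 747/11522 - 294758/572075 = -424123093/941635450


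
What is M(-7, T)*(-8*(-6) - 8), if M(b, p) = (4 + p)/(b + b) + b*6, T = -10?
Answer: -11640/7 ≈ -1662.9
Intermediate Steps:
M(b, p) = 6*b + (4 + p)/(2*b) (M(b, p) = (4 + p)/((2*b)) + 6*b = (4 + p)*(1/(2*b)) + 6*b = (4 + p)/(2*b) + 6*b = 6*b + (4 + p)/(2*b))
M(-7, T)*(-8*(-6) - 8) = ((½)*(4 - 10 + 12*(-7)²)/(-7))*(-8*(-6) - 8) = ((½)*(-⅐)*(4 - 10 + 12*49))*(48 - 8) = ((½)*(-⅐)*(4 - 10 + 588))*40 = ((½)*(-⅐)*582)*40 = -291/7*40 = -11640/7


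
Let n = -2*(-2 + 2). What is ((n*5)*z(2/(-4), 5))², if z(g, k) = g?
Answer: 0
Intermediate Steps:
n = 0 (n = -2*0 = 0)
((n*5)*z(2/(-4), 5))² = ((0*5)*(2/(-4)))² = (0*(2*(-¼)))² = (0*(-½))² = 0² = 0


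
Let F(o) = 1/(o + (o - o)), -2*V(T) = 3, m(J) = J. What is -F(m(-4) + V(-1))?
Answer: 2/11 ≈ 0.18182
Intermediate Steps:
V(T) = -3/2 (V(T) = -½*3 = -3/2)
F(o) = 1/o (F(o) = 1/(o + 0) = 1/o)
-F(m(-4) + V(-1)) = -1/(-4 - 3/2) = -1/(-11/2) = -1*(-2/11) = 2/11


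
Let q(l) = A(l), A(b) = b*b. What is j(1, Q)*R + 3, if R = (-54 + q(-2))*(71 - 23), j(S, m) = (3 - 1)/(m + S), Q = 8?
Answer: -1591/3 ≈ -530.33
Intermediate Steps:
A(b) = b²
j(S, m) = 2/(S + m)
q(l) = l²
R = -2400 (R = (-54 + (-2)²)*(71 - 23) = (-54 + 4)*48 = -50*48 = -2400)
j(1, Q)*R + 3 = (2/(1 + 8))*(-2400) + 3 = (2/9)*(-2400) + 3 = -1600/3 + 3 = -1591/3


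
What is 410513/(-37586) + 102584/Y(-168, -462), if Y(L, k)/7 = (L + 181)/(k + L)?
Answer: -347020336829/488618 ≈ -7.1021e+5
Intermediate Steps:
Y(L, k) = 7*(181 + L)/(L + k) (Y(L, k) = 7*((L + 181)/(k + L)) = 7*((181 + L)/(L + k)) = 7*(181 + L)/(L + k))
410513/(-37586) + 102584/Y(-168, -462) = 410513/(-37586) + 102584/((7*(181 - 168)/(-168 - 462))) = 410513*(-1/37586) + 102584/((7*13/(-630))) = -410513/37586 + 102584/((7*(-1/630)*13)) = -410513/37586 + 102584/(-13/90) = -410513/37586 + 102584*(-90/13) = -410513/37586 - 9232560/13 = -347020336829/488618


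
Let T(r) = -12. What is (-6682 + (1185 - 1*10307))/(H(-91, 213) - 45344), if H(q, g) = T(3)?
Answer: 3951/11339 ≈ 0.34844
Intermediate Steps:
H(q, g) = -12
(-6682 + (1185 - 1*10307))/(H(-91, 213) - 45344) = (-6682 + (1185 - 1*10307))/(-12 - 45344) = (-6682 + (1185 - 10307))/(-45356) = (-6682 - 9122)*(-1/45356) = -15804*(-1/45356) = 3951/11339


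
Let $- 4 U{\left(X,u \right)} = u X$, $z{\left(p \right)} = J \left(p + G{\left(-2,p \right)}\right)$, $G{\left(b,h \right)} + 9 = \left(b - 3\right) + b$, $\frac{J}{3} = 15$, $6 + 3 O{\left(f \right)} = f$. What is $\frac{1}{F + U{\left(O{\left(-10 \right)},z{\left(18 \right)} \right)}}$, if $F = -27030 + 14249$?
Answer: $- \frac{1}{12661} \approx -7.8983 \cdot 10^{-5}$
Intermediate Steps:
$O{\left(f \right)} = -2 + \frac{f}{3}$
$J = 45$ ($J = 3 \cdot 15 = 45$)
$G{\left(b,h \right)} = -12 + 2 b$ ($G{\left(b,h \right)} = -9 + \left(\left(b - 3\right) + b\right) = -9 + \left(\left(-3 + b\right) + b\right) = -9 + \left(-3 + 2 b\right) = -12 + 2 b$)
$F = -12781$
$z{\left(p \right)} = -720 + 45 p$ ($z{\left(p \right)} = 45 \left(p + \left(-12 + 2 \left(-2\right)\right)\right) = 45 \left(p - 16\right) = 45 \left(-16 + p\right) = -720 + 45 p$)
$U{\left(X,u \right)} = - \frac{X u}{4}$ ($U{\left(X,u \right)} = - \frac{u X}{4} = - \frac{X u}{4}$)
$\frac{1}{F + U{\left(O{\left(-10 \right)},z{\left(18 \right)} \right)}} = \frac{1}{-12781 - \frac{\left(-2 + \frac{1}{3} \left(-10\right)\right) \left(-720 + 45 \cdot 18\right)}{4}} = \frac{1}{-12781 - \frac{\left(-2 - \frac{10}{3}\right) \left(-720 + 810\right)}{4}} = \frac{1}{-12781 - \left(- \frac{4}{3}\right) 90} = \frac{1}{-12781 + 120} = \frac{1}{-12661} = - \frac{1}{12661}$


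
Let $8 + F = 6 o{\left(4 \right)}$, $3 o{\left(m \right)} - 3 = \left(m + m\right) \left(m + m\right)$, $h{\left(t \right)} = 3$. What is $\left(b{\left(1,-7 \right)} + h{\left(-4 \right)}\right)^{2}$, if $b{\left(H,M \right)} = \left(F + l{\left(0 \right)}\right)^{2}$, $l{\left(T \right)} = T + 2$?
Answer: $268533769$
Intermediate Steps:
$l{\left(T \right)} = 2 + T$
$o{\left(m \right)} = 1 + \frac{4 m^{2}}{3}$ ($o{\left(m \right)} = 1 + \frac{\left(m + m\right) \left(m + m\right)}{3} = 1 + \frac{2 m 2 m}{3} = 1 + \frac{4 m^{2}}{3}$)
$F = 126$ ($F = -8 + 6 \left(1 + \frac{4 \cdot 4^{2}}{3}\right) = -8 + 6 \left(1 + \frac{4}{3} \cdot 16\right) = -8 + 6 \left(1 + \frac{64}{3}\right) = -8 + 6 \cdot \frac{67}{3} = -8 + 134 = 126$)
$b{\left(H,M \right)} = 16384$ ($b{\left(H,M \right)} = \left(126 + \left(2 + 0\right)\right)^{2} = \left(126 + 2\right)^{2} = 128^{2} = 16384$)
$\left(b{\left(1,-7 \right)} + h{\left(-4 \right)}\right)^{2} = \left(16384 + 3\right)^{2} = 16387^{2} = 268533769$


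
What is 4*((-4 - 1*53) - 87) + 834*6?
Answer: 4428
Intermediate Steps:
4*((-4 - 1*53) - 87) + 834*6 = 4*((-4 - 53) - 87) + 5004 = 4*(-57 - 87) + 5004 = 4*(-144) + 5004 = -576 + 5004 = 4428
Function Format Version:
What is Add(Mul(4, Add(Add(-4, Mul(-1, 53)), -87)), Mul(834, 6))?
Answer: 4428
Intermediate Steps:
Add(Mul(4, Add(Add(-4, Mul(-1, 53)), -87)), Mul(834, 6)) = Add(Mul(4, Add(Add(-4, -53), -87)), 5004) = Add(Mul(4, Add(-57, -87)), 5004) = Add(Mul(4, -144), 5004) = Add(-576, 5004) = 4428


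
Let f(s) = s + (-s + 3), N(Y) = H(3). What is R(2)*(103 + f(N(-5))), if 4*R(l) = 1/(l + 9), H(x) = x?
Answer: 53/22 ≈ 2.4091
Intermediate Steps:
N(Y) = 3
f(s) = 3 (f(s) = s + (3 - s) = 3)
R(l) = 1/(4*(9 + l)) (R(l) = 1/(4*(l + 9)) = 1/(4*(9 + l)))
R(2)*(103 + f(N(-5))) = (1/(4*(9 + 2)))*(103 + 3) = ((1/4)/11)*106 = ((1/4)*(1/11))*106 = (1/44)*106 = 53/22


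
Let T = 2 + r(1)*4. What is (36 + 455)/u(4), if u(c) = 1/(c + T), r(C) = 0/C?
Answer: 2946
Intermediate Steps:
r(C) = 0
T = 2 (T = 2 + 0*4 = 2 + 0 = 2)
u(c) = 1/(2 + c) (u(c) = 1/(c + 2) = 1/(2 + c))
(36 + 455)/u(4) = (36 + 455)/(1/(2 + 4)) = 491/(1/6) = 491/(⅙) = 491*6 = 2946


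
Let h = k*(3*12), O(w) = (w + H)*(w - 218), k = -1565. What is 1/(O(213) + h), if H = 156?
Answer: -1/58185 ≈ -1.7187e-5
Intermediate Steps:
O(w) = (-218 + w)*(156 + w) (O(w) = (w + 156)*(w - 218) = (156 + w)*(-218 + w) = (-218 + w)*(156 + w))
h = -56340 (h = -4695*12 = -1565*36 = -56340)
1/(O(213) + h) = 1/((-34008 + 213² - 62*213) - 56340) = 1/((-34008 + 45369 - 13206) - 56340) = 1/(-1845 - 56340) = 1/(-58185) = -1/58185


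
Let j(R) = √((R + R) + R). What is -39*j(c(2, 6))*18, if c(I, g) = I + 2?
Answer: -1404*√3 ≈ -2431.8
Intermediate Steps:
c(I, g) = 2 + I
j(R) = √3*√R (j(R) = √(2*R + R) = √(3*R) = √3*√R)
-39*j(c(2, 6))*18 = -39*√3*√(2 + 2)*18 = -39*√3*√4*18 = -39*√3*2*18 = -78*√3*18 = -1404*√3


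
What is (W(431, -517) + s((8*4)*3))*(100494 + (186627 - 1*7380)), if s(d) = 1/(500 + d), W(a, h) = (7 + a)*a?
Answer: 31474132392549/596 ≈ 5.2809e+10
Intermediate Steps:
W(a, h) = a*(7 + a)
(W(431, -517) + s((8*4)*3))*(100494 + (186627 - 1*7380)) = (431*(7 + 431) + 1/(500 + (8*4)*3))*(100494 + (186627 - 1*7380)) = (431*438 + 1/(500 + 32*3))*(100494 + (186627 - 7380)) = (188778 + 1/(500 + 96))*(100494 + 179247) = (188778 + 1/596)*279741 = (112511689/596)*279741 = 31474132392549/596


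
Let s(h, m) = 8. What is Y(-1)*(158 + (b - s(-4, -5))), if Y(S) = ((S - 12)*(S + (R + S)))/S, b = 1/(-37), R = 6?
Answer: 288548/37 ≈ 7798.6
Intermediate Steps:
b = -1/37 ≈ -0.027027
Y(S) = (-12 + S)*(6 + 2*S)/S (Y(S) = ((S - 12)*(S + (6 + S)))/S = ((-12 + S)*(6 + 2*S))/S = (-12 + S)*(6 + 2*S)/S)
Y(-1)*(158 + (b - s(-4, -5))) = (-18 - 72/(-1) + 2*(-1))*(158 + (-1/37 - 1*8)) = (-18 - 72*(-1) - 2)*(158 + (-1/37 - 8)) = (-18 + 72 - 2)*(158 - 297/37) = 52*(5549/37) = 288548/37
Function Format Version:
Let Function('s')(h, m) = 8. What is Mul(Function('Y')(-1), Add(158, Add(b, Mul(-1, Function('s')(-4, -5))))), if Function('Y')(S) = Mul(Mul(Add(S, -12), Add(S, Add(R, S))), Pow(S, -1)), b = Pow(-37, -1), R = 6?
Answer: Rational(288548, 37) ≈ 7798.6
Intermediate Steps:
b = Rational(-1, 37) ≈ -0.027027
Function('Y')(S) = Mul(Pow(S, -1), Add(-12, S), Add(6, Mul(2, S))) (Function('Y')(S) = Mul(Mul(Add(S, -12), Add(S, Add(6, S))), Pow(S, -1)) = Mul(Mul(Add(-12, S), Add(6, Mul(2, S))), Pow(S, -1)) = Mul(Pow(S, -1), Add(-12, S), Add(6, Mul(2, S))))
Mul(Function('Y')(-1), Add(158, Add(b, Mul(-1, Function('s')(-4, -5))))) = Mul(Add(-18, Mul(-72, Pow(-1, -1)), Mul(2, -1)), Add(158, Add(Rational(-1, 37), Mul(-1, 8)))) = Mul(Add(-18, Mul(-72, -1), -2), Add(158, Add(Rational(-1, 37), -8))) = Mul(Add(-18, 72, -2), Add(158, Rational(-297, 37))) = Mul(52, Rational(5549, 37)) = Rational(288548, 37)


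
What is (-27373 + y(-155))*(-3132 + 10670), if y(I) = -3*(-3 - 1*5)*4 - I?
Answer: -204445636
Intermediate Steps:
y(I) = 96 - I (y(I) = -3*(-3 - 5)*4 - I = -3*(-8)*4 - I = 24*4 - I = 96 - I)
(-27373 + y(-155))*(-3132 + 10670) = (-27373 + (96 - 1*(-155)))*(-3132 + 10670) = (-27373 + (96 + 155))*7538 = (-27373 + 251)*7538 = -27122*7538 = -204445636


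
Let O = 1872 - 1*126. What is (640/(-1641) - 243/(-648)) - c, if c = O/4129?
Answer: -23734901/54205512 ≈ -0.43787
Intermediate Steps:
O = 1746 (O = 1872 - 126 = 1746)
c = 1746/4129 ≈ 0.42286
(640/(-1641) - 243/(-648)) - c = (640/(-1641) - 243/(-648)) - 1*1746/4129 = (640*(-1/1641) - 243*(-1/648)) - 1746/4129 = (-640/1641 + 3/8) - 1746/4129 = -197/13128 - 1746/4129 = -23734901/54205512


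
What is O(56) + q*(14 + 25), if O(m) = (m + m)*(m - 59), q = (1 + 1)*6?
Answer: 132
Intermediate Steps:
q = 12 (q = 2*6 = 12)
O(m) = 2*m*(-59 + m) (O(m) = (2*m)*(-59 + m) = 2*m*(-59 + m))
O(56) + q*(14 + 25) = 2*56*(-59 + 56) + 12*(14 + 25) = 2*56*(-3) + 12*39 = -336 + 468 = 132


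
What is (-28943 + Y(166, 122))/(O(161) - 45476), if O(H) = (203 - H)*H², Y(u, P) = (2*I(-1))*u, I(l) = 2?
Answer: -28279/1043206 ≈ -0.027108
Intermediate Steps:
Y(u, P) = 4*u (Y(u, P) = (2*2)*u = 4*u)
O(H) = H²*(203 - H)
(-28943 + Y(166, 122))/(O(161) - 45476) = (-28943 + 4*166)/(161²*(203 - 1*161) - 45476) = (-28943 + 664)/(25921*(203 - 161) - 45476) = -28279/(25921*42 - 45476) = -28279/(1088682 - 45476) = -28279/1043206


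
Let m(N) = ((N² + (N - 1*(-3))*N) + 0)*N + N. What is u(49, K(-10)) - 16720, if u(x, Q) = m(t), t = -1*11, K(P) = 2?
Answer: -19030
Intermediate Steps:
t = -11
m(N) = N + N*(N² + N*(3 + N)) (m(N) = ((N² + (N + 3)*N) + 0)*N + N = ((N² + (3 + N)*N) + 0)*N + N = ((N² + N*(3 + N)) + 0)*N + N = (N² + N*(3 + N))*N + N = N*(N² + N*(3 + N)) + N = N + N*(N² + N*(3 + N)))
u(x, Q) = -2310 (u(x, Q) = -11*(1 + 2*(-11)² + 3*(-11)) = -11*(1 + 2*121 - 33) = -11*(1 + 242 - 33) = -11*210 = -2310)
u(49, K(-10)) - 16720 = -2310 - 16720 = -19030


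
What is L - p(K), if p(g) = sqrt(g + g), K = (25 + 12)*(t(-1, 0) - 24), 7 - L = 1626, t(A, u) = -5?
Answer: -1619 - I*sqrt(2146) ≈ -1619.0 - 46.325*I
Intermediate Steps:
L = -1619 (L = 7 - 1*1626 = 7 - 1626 = -1619)
K = -1073 (K = (25 + 12)*(-5 - 24) = 37*(-29) = -1073)
p(g) = sqrt(2)*sqrt(g) (p(g) = sqrt(2*g) = sqrt(2)*sqrt(g))
L - p(K) = -1619 - sqrt(2)*sqrt(-1073) = -1619 - sqrt(2)*I*sqrt(1073) = -1619 - I*sqrt(2146)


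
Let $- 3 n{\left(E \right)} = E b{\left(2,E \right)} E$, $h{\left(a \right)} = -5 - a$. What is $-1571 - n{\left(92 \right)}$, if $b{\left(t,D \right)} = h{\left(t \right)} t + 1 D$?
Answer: $218493$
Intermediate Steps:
$b{\left(t,D \right)} = D + t \left(-5 - t\right)$ ($b{\left(t,D \right)} = \left(-5 - t\right) t + 1 D = t \left(-5 - t\right) + D = D + t \left(-5 - t\right)$)
$n{\left(E \right)} = - \frac{E^{2} \left(-14 + E\right)}{3}$ ($n{\left(E \right)} = - \frac{E \left(E - 2 \left(5 + 2\right)\right) E}{3} = - \frac{E \left(E - 2 \cdot 7\right) E}{3} = - \frac{E \left(E - 14\right) E}{3} = - \frac{E \left(-14 + E\right) E}{3} = - \frac{E^{2} \left(-14 + E\right)}{3}$)
$-1571 - n{\left(92 \right)} = -1571 - \frac{92^{2} \left(14 - 92\right)}{3} = -1571 - \frac{1}{3} \cdot 8464 \left(14 - 92\right) = -1571 - \frac{1}{3} \cdot 8464 \left(-78\right) = -1571 - -220064 = -1571 + 220064 = 218493$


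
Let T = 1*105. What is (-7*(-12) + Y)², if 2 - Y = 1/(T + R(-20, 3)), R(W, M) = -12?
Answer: 63952009/8649 ≈ 7394.1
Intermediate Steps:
T = 105
Y = 185/93 (Y = 2 - 1/(105 - 12) = 2 - 1/93 = 185/93 ≈ 1.9892)
(-7*(-12) + Y)² = (-7*(-12) + 185/93)² = (84 + 185/93)² = (7997/93)² = 63952009/8649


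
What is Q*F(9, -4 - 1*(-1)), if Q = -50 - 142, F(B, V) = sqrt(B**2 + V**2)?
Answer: -576*sqrt(10) ≈ -1821.5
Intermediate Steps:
Q = -192
Q*F(9, -4 - 1*(-1)) = -192*sqrt(9**2 + (-4 - 1*(-1))**2) = -192*sqrt(81 + (-4 + 1)**2) = -192*sqrt(81 + (-3)**2) = -192*sqrt(81 + 9) = -576*sqrt(10)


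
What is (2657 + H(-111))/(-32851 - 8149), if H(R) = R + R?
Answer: -487/8200 ≈ -0.059390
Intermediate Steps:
H(R) = 2*R
(2657 + H(-111))/(-32851 - 8149) = (2657 + 2*(-111))/(-32851 - 8149) = (2657 - 222)/(-41000) = 2435*(-1/41000) = -487/8200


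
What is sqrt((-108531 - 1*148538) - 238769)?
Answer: I*sqrt(495838) ≈ 704.16*I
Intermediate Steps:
sqrt((-108531 - 1*148538) - 238769) = sqrt((-108531 - 148538) - 238769) = sqrt(-257069 - 238769) = sqrt(-495838) = I*sqrt(495838)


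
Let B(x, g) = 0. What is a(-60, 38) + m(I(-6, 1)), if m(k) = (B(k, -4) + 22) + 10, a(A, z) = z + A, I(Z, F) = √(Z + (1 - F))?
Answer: 10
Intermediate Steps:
I(Z, F) = √(1 + Z - F)
a(A, z) = A + z
m(k) = 32 (m(k) = (0 + 22) + 10 = 22 + 10 = 32)
a(-60, 38) + m(I(-6, 1)) = (-60 + 38) + 32 = -22 + 32 = 10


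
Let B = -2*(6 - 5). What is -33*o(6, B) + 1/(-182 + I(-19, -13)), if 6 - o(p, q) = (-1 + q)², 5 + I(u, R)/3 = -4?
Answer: 20690/209 ≈ 98.995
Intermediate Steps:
B = -2 (B = -2*1 = -2)
I(u, R) = -27 (I(u, R) = -15 + 3*(-4) = -15 - 12 = -27)
o(p, q) = 6 - (-1 + q)²
-33*o(6, B) + 1/(-182 + I(-19, -13)) = -33*(6 - (-1 - 2)²) + 1/(-182 - 27) = -33*(6 - 1*(-3)²) + 1/(-209) = -33*(6 - 1*9) - 1/209 = -33*(6 - 9) - 1/209 = -33*(-3) - 1/209 = 99 - 1/209 = 20690/209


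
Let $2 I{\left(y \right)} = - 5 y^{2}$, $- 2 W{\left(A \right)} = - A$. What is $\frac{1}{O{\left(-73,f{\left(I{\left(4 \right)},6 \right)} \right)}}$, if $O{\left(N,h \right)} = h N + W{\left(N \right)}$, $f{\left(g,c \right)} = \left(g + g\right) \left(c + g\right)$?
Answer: $- \frac{2}{397193} \approx -5.0353 \cdot 10^{-6}$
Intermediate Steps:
$W{\left(A \right)} = \frac{A}{2}$ ($W{\left(A \right)} = - \frac{\left(-1\right) A}{2} = \frac{A}{2}$)
$I{\left(y \right)} = - \frac{5 y^{2}}{2}$ ($I{\left(y \right)} = \frac{\left(-5\right) y^{2}}{2} = - \frac{5 y^{2}}{2}$)
$f{\left(g,c \right)} = 2 g \left(c + g\right)$
$O{\left(N,h \right)} = \frac{N}{2} + N h$ ($O{\left(N,h \right)} = h N + \frac{N}{2} = N h + \frac{N}{2} = \frac{N}{2} + N h$)
$\frac{1}{O{\left(-73,f{\left(I{\left(4 \right)},6 \right)} \right)}} = \frac{1}{\left(-73\right) \left(\frac{1}{2} + 2 \left(- \frac{5 \cdot 4^{2}}{2}\right) \left(6 - \frac{5 \cdot 4^{2}}{2}\right)\right)} = \frac{1}{\left(-73\right) \left(\frac{1}{2} + 2 \left(\left(- \frac{5}{2}\right) 16\right) \left(6 - 40\right)\right)} = \frac{1}{\left(-73\right) \left(\frac{1}{2} + 2 \left(-40\right) \left(6 - 40\right)\right)} = \frac{1}{\left(-73\right) \left(\frac{1}{2} + 2 \left(-40\right) \left(-34\right)\right)} = \frac{1}{\left(-73\right) \left(\frac{1}{2} + 2720\right)} = \frac{1}{\left(-73\right) \frac{5441}{2}} = \frac{1}{- \frac{397193}{2}} = - \frac{2}{397193}$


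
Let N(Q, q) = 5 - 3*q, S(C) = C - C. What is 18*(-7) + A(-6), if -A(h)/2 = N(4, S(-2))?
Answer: -136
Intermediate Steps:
S(C) = 0
A(h) = -10 (A(h) = -2*(5 - 3*0) = -2*(5 + 0) = -2*5 = -10)
18*(-7) + A(-6) = 18*(-7) - 10 = -126 - 10 = -136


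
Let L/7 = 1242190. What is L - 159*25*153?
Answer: 8087155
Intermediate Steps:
L = 8695330 (L = 7*1242190 = 8695330)
L - 159*25*153 = 8695330 - 159*25*153 = 8695330 - 3975*153 = 8695330 - 608175 = 8087155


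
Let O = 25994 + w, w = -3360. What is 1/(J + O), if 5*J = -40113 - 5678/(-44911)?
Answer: 44911/656213721 ≈ 6.8440e-5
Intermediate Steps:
O = 22634 (O = 25994 - 3360 = 22634)
J = -360301853/44911 (J = (-40113 - 5678/(-44911))/5 = (-40113 - 5678*(-1/44911))/5 = (-40113 + 5678/44911)/5 = (⅕)*(-1801509265/44911) = -360301853/44911 ≈ -8022.6)
1/(J + O) = 1/(-360301853/44911 + 22634) = 1/(656213721/44911) = 44911/656213721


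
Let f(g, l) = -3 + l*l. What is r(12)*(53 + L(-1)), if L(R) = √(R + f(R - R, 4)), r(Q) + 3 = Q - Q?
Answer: -159 - 6*√3 ≈ -169.39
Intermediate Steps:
r(Q) = -3 (r(Q) = -3 + (Q - Q) = -3 + 0 = -3)
f(g, l) = -3 + l²
L(R) = √(13 + R) (L(R) = √(R + (-3 + 4²)) = √(R + (-3 + 16)) = √(R + 13) = √(13 + R))
r(12)*(53 + L(-1)) = -3*(53 + √(13 - 1)) = -3*(53 + √12) = -3*(53 + 2*√3) = -159 - 6*√3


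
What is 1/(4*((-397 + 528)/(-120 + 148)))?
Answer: 7/131 ≈ 0.053435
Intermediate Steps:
1/(4*((-397 + 528)/(-120 + 148))) = 1/(4*(131/28)) = 1/(131/7) = 7/131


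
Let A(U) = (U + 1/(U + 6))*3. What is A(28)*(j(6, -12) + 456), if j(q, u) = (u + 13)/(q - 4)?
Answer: 2610267/68 ≈ 38386.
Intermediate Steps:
A(U) = 3*U + 3/(6 + U) (A(U) = (U + 1/(6 + U))*3 = 3*U + 3/(6 + U))
j(q, u) = (13 + u)/(-4 + q)
A(28)*(j(6, -12) + 456) = (3*(1 + 28² + 6*28)/(6 + 28))*((13 - 12)/(-4 + 6) + 456) = (3*(1 + 784 + 168)/34)*(1/2 + 456) = (3*(1/34)*953)*((½)*1 + 456) = 2859*(½ + 456)/34 = (2859/34)*(913/2) = 2610267/68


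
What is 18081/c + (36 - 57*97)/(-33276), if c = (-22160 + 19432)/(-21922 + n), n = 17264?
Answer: 29193363512/945593 ≈ 30873.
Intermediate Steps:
c = 1364/2329 (c = (-22160 + 19432)/(-21922 + 17264) = -2728/(-4658) = -2728*(-1/4658) = 1364/2329 ≈ 0.58566)
18081/c + (36 - 57*97)/(-33276) = 18081/(1364/2329) + (36 - 57*97)/(-33276) = 18081*(2329/1364) + (36 - 5529)*(-1/33276) = 42110649/1364 - 5493*(-1/33276) = 42110649/1364 + 1831/11092 = 29193363512/945593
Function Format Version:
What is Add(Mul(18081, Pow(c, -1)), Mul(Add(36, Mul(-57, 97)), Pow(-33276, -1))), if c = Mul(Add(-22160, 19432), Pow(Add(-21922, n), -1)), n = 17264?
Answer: Rational(29193363512, 945593) ≈ 30873.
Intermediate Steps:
c = Rational(1364, 2329) (c = Mul(Add(-22160, 19432), Pow(Add(-21922, 17264), -1)) = Mul(-2728, Pow(-4658, -1)) = Mul(-2728, Rational(-1, 4658)) = Rational(1364, 2329) ≈ 0.58566)
Add(Mul(18081, Pow(c, -1)), Mul(Add(36, Mul(-57, 97)), Pow(-33276, -1))) = Add(Mul(18081, Pow(Rational(1364, 2329), -1)), Mul(Add(36, Mul(-57, 97)), Pow(-33276, -1))) = Add(Mul(18081, Rational(2329, 1364)), Mul(Add(36, -5529), Rational(-1, 33276))) = Add(Rational(42110649, 1364), Mul(-5493, Rational(-1, 33276))) = Add(Rational(42110649, 1364), Rational(1831, 11092)) = Rational(29193363512, 945593)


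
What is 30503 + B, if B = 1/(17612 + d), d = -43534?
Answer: 790698765/25922 ≈ 30503.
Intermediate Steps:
B = -1/25922 (B = 1/(17612 - 43534) = 1/(-25922) = -1/25922 ≈ -3.8577e-5)
30503 + B = 30503 - 1/25922 = 790698765/25922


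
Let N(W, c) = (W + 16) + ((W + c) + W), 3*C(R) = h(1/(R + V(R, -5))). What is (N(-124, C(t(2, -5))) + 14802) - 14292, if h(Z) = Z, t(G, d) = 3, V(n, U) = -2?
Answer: 463/3 ≈ 154.33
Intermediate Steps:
C(R) = 1/(3*(-2 + R)) (C(R) = 1/(3*(R - 2)) = 1/(3*(-2 + R)))
N(W, c) = 16 + c + 3*W (N(W, c) = (16 + W) + (c + 2*W) = 16 + c + 3*W)
(N(-124, C(t(2, -5))) + 14802) - 14292 = ((16 + 1/(3*(-2 + 3)) + 3*(-124)) + 14802) - 14292 = ((16 + (⅓)/1 - 372) + 14802) - 14292 = ((16 + (⅓)*1 - 372) + 14802) - 14292 = ((16 + ⅓ - 372) + 14802) - 14292 = (-1067/3 + 14802) - 14292 = 43339/3 - 14292 = 463/3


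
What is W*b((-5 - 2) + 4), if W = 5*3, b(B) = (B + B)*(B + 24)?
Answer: -1890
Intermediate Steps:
b(B) = 2*B*(24 + B) (b(B) = (2*B)*(24 + B) = 2*B*(24 + B))
W = 15
W*b((-5 - 2) + 4) = 15*(2*((-5 - 2) + 4)*(24 + ((-5 - 2) + 4))) = 15*(2*(-7 + 4)*(24 + (-7 + 4))) = 15*(2*(-3)*(24 - 3)) = 15*(2*(-3)*21) = 15*(-126) = -1890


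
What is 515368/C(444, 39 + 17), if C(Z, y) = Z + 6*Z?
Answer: 18406/111 ≈ 165.82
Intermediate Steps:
C(Z, y) = 7*Z
515368/C(444, 39 + 17) = 515368/((7*444)) = 515368/3108 = 515368*(1/3108) = 18406/111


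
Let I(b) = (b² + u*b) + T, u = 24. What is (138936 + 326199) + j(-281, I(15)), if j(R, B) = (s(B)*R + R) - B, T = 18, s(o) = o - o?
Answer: 464251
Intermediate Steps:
s(o) = 0
I(b) = 18 + b² + 24*b (I(b) = (b² + 24*b) + 18 = 18 + b² + 24*b)
j(R, B) = R - B (j(R, B) = (0*R + R) - B = (0 + R) - B = R - B)
(138936 + 326199) + j(-281, I(15)) = (138936 + 326199) + (-281 - (18 + 15² + 24*15)) = 465135 + (-281 - (18 + 225 + 360)) = 465135 + (-281 - 1*603) = 465135 + (-281 - 603) = 465135 - 884 = 464251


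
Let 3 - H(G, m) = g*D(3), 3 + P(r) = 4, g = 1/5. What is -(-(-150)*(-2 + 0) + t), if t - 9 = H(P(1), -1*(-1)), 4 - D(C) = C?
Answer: 1441/5 ≈ 288.20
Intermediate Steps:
g = 1/5 ≈ 0.20000
D(C) = 4 - C
P(r) = 1 (P(r) = -3 + 4 = 1)
H(G, m) = 14/5 (H(G, m) = 3 - (4 - 1*3)/5 = 3 - (4 - 3)/5 = 3 - 1/5 = 14/5)
t = 59/5 (t = 9 + 14/5 = 59/5 ≈ 11.800)
-(-(-150)*(-2 + 0) + t) = -(-(-150)*(-2 + 0) + 59/5) = -(-(-150)*(-2) + 59/5) = -(-30*10 + 59/5) = -(-300 + 59/5) = -1*(-1441/5) = 1441/5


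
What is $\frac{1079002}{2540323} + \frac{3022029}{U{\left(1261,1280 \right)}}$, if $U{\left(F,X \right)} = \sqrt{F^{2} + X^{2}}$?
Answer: $\frac{1079002}{2540323} + \frac{3022029 \sqrt{3228521}}{3228521} \approx 1682.3$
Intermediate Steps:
$\frac{1079002}{2540323} + \frac{3022029}{U{\left(1261,1280 \right)}} = \frac{1079002}{2540323} + \frac{3022029}{\sqrt{1261^{2} + 1280^{2}}} = 1079002 \cdot \frac{1}{2540323} + \frac{3022029}{\sqrt{1590121 + 1638400}} = \frac{1079002}{2540323} + \frac{3022029}{\sqrt{3228521}} = \frac{1079002}{2540323} + 3022029 \frac{\sqrt{3228521}}{3228521} = \frac{1079002}{2540323} + \frac{3022029 \sqrt{3228521}}{3228521}$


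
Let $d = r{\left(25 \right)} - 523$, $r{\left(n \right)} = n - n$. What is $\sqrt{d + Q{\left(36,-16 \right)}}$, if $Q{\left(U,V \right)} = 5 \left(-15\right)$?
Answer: $i \sqrt{598} \approx 24.454 i$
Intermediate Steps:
$r{\left(n \right)} = 0$
$Q{\left(U,V \right)} = -75$
$d = -523$ ($d = 0 - 523 = -523$)
$\sqrt{d + Q{\left(36,-16 \right)}} = \sqrt{-523 - 75} = \sqrt{-598} = i \sqrt{598}$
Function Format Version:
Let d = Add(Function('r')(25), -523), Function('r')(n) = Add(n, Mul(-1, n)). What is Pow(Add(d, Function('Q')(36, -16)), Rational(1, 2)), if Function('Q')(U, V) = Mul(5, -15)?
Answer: Mul(I, Pow(598, Rational(1, 2))) ≈ Mul(24.454, I)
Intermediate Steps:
Function('r')(n) = 0
Function('Q')(U, V) = -75
d = -523 (d = Add(0, -523) = -523)
Pow(Add(d, Function('Q')(36, -16)), Rational(1, 2)) = Pow(Add(-523, -75), Rational(1, 2)) = Pow(-598, Rational(1, 2)) = Mul(I, Pow(598, Rational(1, 2)))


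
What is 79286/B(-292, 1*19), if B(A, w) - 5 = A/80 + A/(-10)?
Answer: 1585720/611 ≈ 2595.3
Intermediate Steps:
B(A, w) = 5 - 7*A/80 (B(A, w) = 5 + (A/80 + A/(-10)) = 5 + (A*(1/80) + A*(-⅒)) = 5 + (A/80 - A/10) = 5 - 7*A/80)
79286/B(-292, 1*19) = 79286/(5 - 7/80*(-292)) = 79286/(5 + 511/20) = 79286/(611/20) = 79286*(20/611) = 1585720/611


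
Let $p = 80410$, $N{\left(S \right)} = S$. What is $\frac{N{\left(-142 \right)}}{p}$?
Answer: $- \frac{71}{40205} \approx -0.0017659$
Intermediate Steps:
$\frac{N{\left(-142 \right)}}{p} = - \frac{142}{80410} = \left(-142\right) \frac{1}{80410} = - \frac{71}{40205}$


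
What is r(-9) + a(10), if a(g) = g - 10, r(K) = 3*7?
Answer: 21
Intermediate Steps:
r(K) = 21
a(g) = -10 + g
r(-9) + a(10) = 21 + (-10 + 10) = 21 + 0 = 21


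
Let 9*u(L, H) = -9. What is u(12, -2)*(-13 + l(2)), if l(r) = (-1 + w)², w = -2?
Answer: 4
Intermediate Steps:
l(r) = 9 (l(r) = (-1 - 2)² = (-3)² = 9)
u(L, H) = -1 (u(L, H) = (⅑)*(-9) = -1)
u(12, -2)*(-13 + l(2)) = -(-13 + 9) = -1*(-4) = 4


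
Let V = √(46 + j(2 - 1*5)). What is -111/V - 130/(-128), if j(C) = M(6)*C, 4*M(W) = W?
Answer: 65/64 - 111*√166/83 ≈ -16.215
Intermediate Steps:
M(W) = W/4
j(C) = 3*C/2 (j(C) = ((¼)*6)*C = 3*C/2)
V = √166/2 (V = √(46 + 3*(2 - 1*5)/2) = √(46 + 3*(2 - 5)/2) = √(46 + (3/2)*(-3)) = √(46 - 9/2) = √(83/2) = √166/2 ≈ 6.4420)
-111/V - 130/(-128) = -111*√166/83 - 130/(-128) = -111*√166/83 - 130*(-1/128) = -111*√166/83 + 65/64 = 65/64 - 111*√166/83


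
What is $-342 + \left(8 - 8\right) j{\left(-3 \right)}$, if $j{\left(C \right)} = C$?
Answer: $-342$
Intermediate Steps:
$-342 + \left(8 - 8\right) j{\left(-3 \right)} = -342 + \left(8 - 8\right) \left(-3\right) = -342 + 0 \left(-3\right) = -342 + 0 = -342$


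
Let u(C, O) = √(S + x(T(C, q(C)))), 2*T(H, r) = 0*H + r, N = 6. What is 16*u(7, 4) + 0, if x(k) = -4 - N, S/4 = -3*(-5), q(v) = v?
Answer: 80*√2 ≈ 113.14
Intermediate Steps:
T(H, r) = r/2 (T(H, r) = (0*H + r)/2 = (0 + r)/2 = r/2)
S = 60 (S = 4*(-3*(-5)) = 4*15 = 60)
x(k) = -10 (x(k) = -4 - 1*6 = -4 - 6 = -10)
u(C, O) = 5*√2 (u(C, O) = √(60 - 10) = √50 = 5*√2)
16*u(7, 4) + 0 = 16*(5*√2) + 0 = 80*√2 + 0 = 80*√2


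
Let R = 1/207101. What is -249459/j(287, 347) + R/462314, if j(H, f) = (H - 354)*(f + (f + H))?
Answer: 7961541503116151/2097692359762026 ≈ 3.7954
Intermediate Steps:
R = 1/207101 ≈ 4.8286e-6
j(H, f) = (-354 + H)*(H + 2*f) (j(H, f) = (-354 + H)*(f + (H + f)) = (-354 + H)*(H + 2*f))
-249459/j(287, 347) + R/462314 = -249459/(287**2 - 708*347 - 354*287 + 2*287*347) + (1/207101)/462314 = -249459/(82369 - 245676 - 101598 + 199178) + (1/207101)*(1/462314) = -249459/(-65727) + 1/95745691714 = -249459*(-1/65727) + 1/95745691714 = 83153/21909 + 1/95745691714 = 7961541503116151/2097692359762026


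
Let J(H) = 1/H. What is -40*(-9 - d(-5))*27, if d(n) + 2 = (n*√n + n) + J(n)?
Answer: 1944 - 5400*I*√5 ≈ 1944.0 - 12075.0*I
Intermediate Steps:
d(n) = -2 + n + 1/n + n^(3/2) (d(n) = -2 + ((n*√n + n) + 1/n) = -2 + ((n^(3/2) + n) + 1/n) = -2 + ((n + n^(3/2)) + 1/n) = -2 + (n + 1/n + n^(3/2)) = -2 + n + 1/n + n^(3/2))
-40*(-9 - d(-5))*27 = -40*(-9 - (-2 - 5 + 1/(-5) + (-5)^(3/2)))*27 = -40*(-9 - (-2 - 5 - ⅕ - 5*I*√5))*27 = -40*(-9 - (-36/5 - 5*I*√5))*27 = -40*(-9 + (36/5 + 5*I*√5))*27 = -40*(-9/5 + 5*I*√5)*27 = (72 - 200*I*√5)*27 = 1944 - 5400*I*√5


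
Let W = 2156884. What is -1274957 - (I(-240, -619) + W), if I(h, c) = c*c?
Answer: -3815002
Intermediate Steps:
I(h, c) = c**2
-1274957 - (I(-240, -619) + W) = -1274957 - ((-619)**2 + 2156884) = -1274957 - (383161 + 2156884) = -1274957 - 1*2540045 = -1274957 - 2540045 = -3815002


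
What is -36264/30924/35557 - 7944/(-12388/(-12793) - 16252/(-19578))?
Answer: -45578444735133115666/10318592026438725 ≈ -4417.1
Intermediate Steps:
-36264/30924/35557 - 7944/(-12388/(-12793) - 16252/(-19578)) = -36264*1/30924*(1/35557) - 7944/(-12388*(-1/12793) - 16252*(-1/19578)) = -3022/2577*1/35557 - 7944/(12388/12793 + 8126/9789) = -3022/91630389 - 7944/225222050/125230677 = -3022/91630389 - 7944*125230677/225222050 = -3022/91630389 - 497416249044/112611025 = -45578444735133115666/10318592026438725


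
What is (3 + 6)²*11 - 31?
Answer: 860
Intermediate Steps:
(3 + 6)²*11 - 31 = 9²*11 - 31 = 81*11 - 31 = 891 - 31 = 860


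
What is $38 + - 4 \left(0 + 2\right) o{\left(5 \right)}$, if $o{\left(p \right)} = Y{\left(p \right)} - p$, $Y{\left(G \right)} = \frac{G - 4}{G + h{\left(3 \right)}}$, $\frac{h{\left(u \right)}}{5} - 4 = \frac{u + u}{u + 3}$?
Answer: $\frac{1166}{15} \approx 77.733$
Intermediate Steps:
$h{\left(u \right)} = 20 + \frac{10 u}{3 + u}$ ($h{\left(u \right)} = 20 + 5 \frac{u + u}{u + 3} = 20 + 5 \frac{2 u}{3 + u} = 20 + \frac{10 u}{3 + u}$)
$Y{\left(G \right)} = \frac{-4 + G}{25 + G}$ ($Y{\left(G \right)} = \frac{G - 4}{G + \frac{30 \left(2 + 3\right)}{3 + 3}} = \frac{-4 + G}{G + 30 \cdot \frac{1}{6} \cdot 5} = \frac{-4 + G}{G + 25} = \frac{-4 + G}{25 + G}$)
$o{\left(p \right)} = - p + \frac{-4 + p}{25 + p}$ ($o{\left(p \right)} = \frac{-4 + p}{25 + p} - p = - p + \frac{-4 + p}{25 + p}$)
$38 + - 4 \left(0 + 2\right) o{\left(5 \right)} = 38 + - 4 \left(0 + 2\right) \frac{-4 + 5 - 5 \left(25 + 5\right)}{25 + 5} = 38 + \left(-4\right) 2 \frac{-4 + 5 - 5 \cdot 30}{30} = 38 - 8 \frac{-4 + 5 - 150}{30} = 38 - 8 \cdot \frac{1}{30} \left(-149\right) = 38 - - \frac{596}{15} = 38 + \frac{596}{15} = \frac{1166}{15}$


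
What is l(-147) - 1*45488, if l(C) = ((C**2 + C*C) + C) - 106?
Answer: -2523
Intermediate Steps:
l(C) = -106 + C + 2*C**2 (l(C) = ((C**2 + C**2) + C) - 106 = (2*C**2 + C) - 106 = (C + 2*C**2) - 106 = -106 + C + 2*C**2)
l(-147) - 1*45488 = (-106 - 147 + 2*(-147)**2) - 1*45488 = (-106 - 147 + 2*21609) - 45488 = (-106 - 147 + 43218) - 45488 = 42965 - 45488 = -2523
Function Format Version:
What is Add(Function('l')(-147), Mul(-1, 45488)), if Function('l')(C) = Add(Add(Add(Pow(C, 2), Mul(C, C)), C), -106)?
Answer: -2523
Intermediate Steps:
Function('l')(C) = Add(-106, C, Mul(2, Pow(C, 2))) (Function('l')(C) = Add(Add(Add(Pow(C, 2), Pow(C, 2)), C), -106) = Add(Add(Mul(2, Pow(C, 2)), C), -106) = Add(Add(C, Mul(2, Pow(C, 2))), -106) = Add(-106, C, Mul(2, Pow(C, 2))))
Add(Function('l')(-147), Mul(-1, 45488)) = Add(Add(-106, -147, Mul(2, Pow(-147, 2))), Mul(-1, 45488)) = Add(Add(-106, -147, Mul(2, 21609)), -45488) = Add(Add(-106, -147, 43218), -45488) = Add(42965, -45488) = -2523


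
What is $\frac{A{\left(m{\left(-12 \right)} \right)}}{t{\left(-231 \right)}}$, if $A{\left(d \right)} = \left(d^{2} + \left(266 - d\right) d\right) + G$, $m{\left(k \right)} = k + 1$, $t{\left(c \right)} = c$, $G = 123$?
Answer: $\frac{2803}{231} \approx 12.134$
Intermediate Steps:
$m{\left(k \right)} = 1 + k$
$A{\left(d \right)} = 123 + d^{2} + d \left(266 - d\right)$ ($A{\left(d \right)} = \left(d^{2} + \left(266 - d\right) d\right) + 123 = \left(d^{2} + d \left(266 - d\right)\right) + 123 = 123 + d^{2} + d \left(266 - d\right)$)
$\frac{A{\left(m{\left(-12 \right)} \right)}}{t{\left(-231 \right)}} = \frac{123 + 266 \left(1 - 12\right)}{-231} = \left(123 + 266 \left(-11\right)\right) \left(- \frac{1}{231}\right) = \left(123 - 2926\right) \left(- \frac{1}{231}\right) = \left(-2803\right) \left(- \frac{1}{231}\right) = \frac{2803}{231}$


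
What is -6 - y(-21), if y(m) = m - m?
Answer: -6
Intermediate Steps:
y(m) = 0
-6 - y(-21) = -6 - 1*0 = -6 + 0 = -6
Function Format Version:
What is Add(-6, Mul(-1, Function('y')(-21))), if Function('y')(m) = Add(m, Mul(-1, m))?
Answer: -6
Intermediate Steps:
Function('y')(m) = 0
Add(-6, Mul(-1, Function('y')(-21))) = Add(-6, Mul(-1, 0)) = Add(-6, 0) = -6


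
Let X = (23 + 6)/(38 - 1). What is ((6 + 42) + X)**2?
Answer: 3258025/1369 ≈ 2379.9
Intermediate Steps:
X = 29/37 ≈ 0.78378
((6 + 42) + X)**2 = ((6 + 42) + 29/37)**2 = (48 + 29/37)**2 = (1805/37)**2 = 3258025/1369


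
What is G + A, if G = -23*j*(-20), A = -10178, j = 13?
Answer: -4198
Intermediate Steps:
G = 5980 (G = -23*13*(-20) = -299*(-20) = 5980)
G + A = 5980 - 10178 = -4198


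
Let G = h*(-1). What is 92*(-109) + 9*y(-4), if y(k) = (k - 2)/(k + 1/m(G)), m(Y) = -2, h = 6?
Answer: -10016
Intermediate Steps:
G = -6 (G = 6*(-1) = -6)
y(k) = (-2 + k)/(-1/2 + k) (y(k) = (k - 2)/(k + 1/(-2)) = (-2 + k)/(k - 1/2) = (-2 + k)/(-1/2 + k))
92*(-109) + 9*y(-4) = 92*(-109) + 9*(2*(2 - 1*(-4))/(1 - 2*(-4))) = -10028 + 9*(2*(2 + 4)/(1 + 8)) = -10028 + 9*(2*6/9) = -10028 + 9*(2*(1/9)*6) = -10028 + 9*(4/3) = -10028 + 12 = -10016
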